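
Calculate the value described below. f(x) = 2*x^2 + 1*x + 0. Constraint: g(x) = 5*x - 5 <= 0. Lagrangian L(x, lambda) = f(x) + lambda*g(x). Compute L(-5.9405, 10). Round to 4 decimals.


Step 1: Evaluate f(x).
f(-5.9405) = 2*(-5.9405)^2 + 1*(-5.9405) + 0 = 64.6386
Step 2: Evaluate g(x).
g(-5.9405) = 5*-5.9405 - 5 = -34.7025
Step 3: Compute Lagrangian.
L = 64.6386 + 10*-34.7025 = -282.3864


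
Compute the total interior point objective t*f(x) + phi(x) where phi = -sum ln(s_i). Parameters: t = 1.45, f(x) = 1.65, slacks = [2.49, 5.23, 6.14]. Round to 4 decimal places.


Step 1: Compute log-barrier.
ln values: [0.9123, 1.6544, 1.8148]
phi = -(0.9123 + 1.6544 + 1.8148) = -4.3815
Step 2: Compute augmented objective.
t*f(x) = 1.45*1.65 = 2.3925
Total = 2.3925 - 4.3815 = -1.989


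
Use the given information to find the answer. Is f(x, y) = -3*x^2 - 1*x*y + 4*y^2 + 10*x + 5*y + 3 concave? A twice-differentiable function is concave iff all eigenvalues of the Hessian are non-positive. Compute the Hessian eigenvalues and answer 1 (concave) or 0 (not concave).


The Hessian of f(x,y) = -3*x^2 - 1*x*y + 4*y^2 + 10*x + 5*y + 3 is:
H = [[-6, -1], [-1, 8]]
Trace = -6 + 8 = 2
Determinant = -6*8 - (-1)^2 = -49
Discriminant = (2)^2 - 4*-49 = 200.0
Eigenvalues: lambda_1 = -6.0711, lambda_2 = 8.0711
The function is not concave.

0


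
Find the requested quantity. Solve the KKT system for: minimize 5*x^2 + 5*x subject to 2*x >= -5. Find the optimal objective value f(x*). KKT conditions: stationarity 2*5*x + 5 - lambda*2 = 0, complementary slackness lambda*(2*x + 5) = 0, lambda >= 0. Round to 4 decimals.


Step 1: Try lambda = 0 (constraint inactive).
Stationarity: 2*5*x + 5 = 0
x* = -5/(2*5) = -0.5
Check constraint: 2*-0.5 = -1.0 >= -5 -- satisfied.
Step 2: Compute optimal value.
f(x*) = 5*(-0.5)^2 + 5*(-0.5) = -1.25


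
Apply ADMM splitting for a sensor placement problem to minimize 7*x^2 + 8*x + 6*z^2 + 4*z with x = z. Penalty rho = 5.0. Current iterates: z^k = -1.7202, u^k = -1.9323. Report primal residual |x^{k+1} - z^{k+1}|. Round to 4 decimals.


ADMM iteration with rho = 5.0, z^k = -1.7202, u^k = -1.9323
Step 1: x-update.
Minimize 7*x^2 + 8*x + (5.0/2)*(x + 1.7202 - 1.9323)^2
FOC: (2*7 + 5.0)*x = -8 + 5.0*(-1.7202 + 1.9323)
x^{k+1} = -0.3652
Step 2: z-update.
Minimize 6*z^2 + 4*z + (5.0/2)*(-0.3652 - z - 1.9323)^2
FOC: (2*6 + 5.0)*z = -4 + 5.0*(-0.3652 - 1.9323)
z^{k+1} = -0.911
Step 3: u-update.
u^{k+1} = -1.9323 - 0.3652 + 0.911 = -1.3865
Step 4: Primal residual = |-0.3652 + 0.911| = 0.5458


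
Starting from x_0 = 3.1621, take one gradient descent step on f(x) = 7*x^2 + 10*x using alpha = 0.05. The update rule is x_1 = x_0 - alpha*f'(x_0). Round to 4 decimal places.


We compute the gradient at x_0 and apply the update.
f'(x) = 14*x + 10
f'(3.1621) = 14*3.1621 + 10 = 54.2694
x_1 = 3.1621 - 0.05*54.2694 = 0.4486


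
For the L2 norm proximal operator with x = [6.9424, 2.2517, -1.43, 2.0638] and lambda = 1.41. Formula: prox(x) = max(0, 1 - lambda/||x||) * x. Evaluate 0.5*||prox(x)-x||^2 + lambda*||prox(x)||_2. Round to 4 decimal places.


Step 1: Compute ||x||.
||x|| = 7.7182
Step 2: Compute scaling factor.
scale = max(0, 1 - 1.41/7.7182) = 0.8173
Step 3: prox(x) = [5.6741, 1.8404, -1.1688, 1.6868]
||prox(x)|| = 6.3082
Step 4: Proximal objective.
0.5*||prox-x||^2 = 0.9941
lambda*||prox|| = 8.8946
Total = 9.8887


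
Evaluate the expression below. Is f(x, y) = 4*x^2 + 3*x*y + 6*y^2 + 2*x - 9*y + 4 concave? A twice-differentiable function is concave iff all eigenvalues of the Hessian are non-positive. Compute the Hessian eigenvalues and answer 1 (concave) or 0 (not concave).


The Hessian of f(x,y) = 4*x^2 + 3*x*y + 6*y^2 + 2*x - 9*y + 4 is:
H = [[8, 3], [3, 12]]
Trace = 8 + 12 = 20
Determinant = 8*12 - (3)^2 = 87
Discriminant = (20)^2 - 4*87 = 52.0
Eigenvalues: lambda_1 = 6.3944, lambda_2 = 13.6056
The function is not concave.

0


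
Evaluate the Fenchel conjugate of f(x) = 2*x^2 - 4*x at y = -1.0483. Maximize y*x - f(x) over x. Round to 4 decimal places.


f*(y) = sup_x {y*x - a*x^2 - b*x} = sup_x {(y-b)*x - a*x^2}
FOC: (y - b) - 2a*x = 0 => x* = (y - b)/(2a)
x* = (-1.0483 + 4)/(2*2) = 0.7379
f*(-1.0483) = (y-b)^2/(4a) = (-1.0483 + 4)^2/(4*2)
= 8.7125/8 = 1.0891


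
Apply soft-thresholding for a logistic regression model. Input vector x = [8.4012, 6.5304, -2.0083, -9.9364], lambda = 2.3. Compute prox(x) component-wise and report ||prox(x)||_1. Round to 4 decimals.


Soft-thresholding with lambda = 2.3:
prox(8.4012) = sign(8.4012)*max(|8.4012| - 2.3, 0) = 6.1012
prox(6.5304) = sign(6.5304)*max(|6.5304| - 2.3, 0) = 4.2304
prox(-2.0083) = sign(-2.0083)*max(|-2.0083| - 2.3, 0) = 0.0
prox(-9.9364) = sign(-9.9364)*max(|-9.9364| - 2.3, 0) = -7.6364
prox(x) = [6.1012, 4.2304, 0.0, -7.6364]
||prox(x)||_1 = 6.1012 + 4.2304 + 0.0 + 7.6364 = 17.968


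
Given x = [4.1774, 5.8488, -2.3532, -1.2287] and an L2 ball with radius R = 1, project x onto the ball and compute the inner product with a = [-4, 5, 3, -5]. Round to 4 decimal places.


Step 1: Compute ||x|| (intermediates to 6 decimals).
||x|| = sqrt(4.1774^2 + 5.8488^2 + (-2.3532)^2 + (-1.2287)^2) = 7.662009
Step 2: Project.
Since ||x|| > R, scale = R/||x|| = 1/7.662009 = 0.130514, proj(x) = scale * x
proj(x) = [0.545209, 0.76335, -0.307126, -0.160363]
Step 3: Dot product.
a^T * proj(x) = -4*0.545209 + 5*0.76335 + 3*(-0.307126) - 5*(-0.160363) = 1.5164


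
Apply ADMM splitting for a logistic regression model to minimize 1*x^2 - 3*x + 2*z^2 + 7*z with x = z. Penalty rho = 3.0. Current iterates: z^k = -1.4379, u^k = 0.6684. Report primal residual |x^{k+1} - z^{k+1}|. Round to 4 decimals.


ADMM iteration with rho = 3.0, z^k = -1.4379, u^k = 0.6684
Step 1: x-update.
Minimize 1*x^2 - 3*x + (3.0/2)*(x + 1.4379 + 0.6684)^2
FOC: (2*1 + 3.0)*x = 3 + 3.0*(-1.4379 - 0.6684)
x^{k+1} = -0.6638
Step 2: z-update.
Minimize 2*z^2 + 7*z + (3.0/2)*(-0.6638 - z + 0.6684)^2
FOC: (2*2 + 3.0)*z = -7 + 3.0*(-0.6638 + 0.6684)
z^{k+1} = -0.998
Step 3: u-update.
u^{k+1} = 0.6684 - 0.6638 + 0.998 = 1.0026
Step 4: Primal residual = |-0.6638 + 0.998| = 0.3342


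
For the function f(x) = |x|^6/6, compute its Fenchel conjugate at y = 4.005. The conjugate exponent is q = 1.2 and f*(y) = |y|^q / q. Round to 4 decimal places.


The conjugate exponent q satisfies 1/p + 1/q = 1.
p = 6, so q = 6/(6 - 1) = 1.2
|y|^q = 4.005^1.2 = 5.2859
f*(4.005) = 5.2859 / 1.2 = 4.405


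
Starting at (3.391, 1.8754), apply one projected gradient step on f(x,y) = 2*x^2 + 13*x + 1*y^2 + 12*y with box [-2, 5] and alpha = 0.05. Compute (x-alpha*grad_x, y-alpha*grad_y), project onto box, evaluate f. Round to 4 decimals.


Step 1: Compute gradient at (3.391, 1.8754).
grad_x = 2*2*3.391 + 13 = 26.564
grad_y = 2*1*1.8754 + 12 = 15.7508
Step 2: Gradient step.
x_raw = 3.391 - 0.05*26.564 = 2.0628
y_raw = 1.8754 - 0.05*15.7508 = 1.0879
Step 3: Project onto [-2, 5].
x_proj = clip(2.0628) = 2.0628
y_proj = clip(1.0879) = 1.0879
Step 4: Evaluate f.
f(2.0628, 1.0879) = 49.5644


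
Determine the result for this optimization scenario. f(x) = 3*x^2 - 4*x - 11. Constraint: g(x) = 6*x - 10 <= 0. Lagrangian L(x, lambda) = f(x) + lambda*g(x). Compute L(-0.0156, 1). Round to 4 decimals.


Step 1: Evaluate f(x).
f(-0.0156) = 3*(-0.0156)^2 - 4*(-0.0156) - 11 = -10.9369
Step 2: Evaluate g(x).
g(-0.0156) = 6*-0.0156 - 10 = -10.0936
Step 3: Compute Lagrangian.
L = -10.9369 + 1*-10.0936 = -21.0305


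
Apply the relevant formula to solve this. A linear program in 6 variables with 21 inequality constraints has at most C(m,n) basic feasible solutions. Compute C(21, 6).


Each vertex corresponds to some choice of n active constraints out of m, so the number of vertices is at most C(m, n) = m! / (n!(m-n)!).
m = 21, n = 6
Numerator: 21 * 20 * 19 * 18 * 17 * 16
Denominator: 6! = 720
C(21, 6) = 54264


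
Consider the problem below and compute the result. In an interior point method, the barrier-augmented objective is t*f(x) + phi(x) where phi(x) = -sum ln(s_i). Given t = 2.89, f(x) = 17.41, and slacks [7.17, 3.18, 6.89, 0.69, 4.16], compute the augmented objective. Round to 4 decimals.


Step 1: Compute log-barrier.
ln values: [1.9699, 1.1569, 1.9301, -0.3711, 1.4255]
phi = -(1.9699 + 1.1569 + 1.9301 - 0.3711 + 1.4255) = -6.1113
Step 2: Compute augmented objective.
t*f(x) = 2.89*17.41 = 50.3149
Total = 50.3149 - 6.1113 = 44.2036


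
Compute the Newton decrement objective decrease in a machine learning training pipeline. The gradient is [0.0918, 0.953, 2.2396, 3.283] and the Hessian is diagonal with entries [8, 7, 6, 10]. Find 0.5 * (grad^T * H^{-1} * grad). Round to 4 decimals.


Step 1: H is diagonal, so H^(-1) * g = [0.0115, 0.1361, 0.3733, 0.3283].
Step 2: g^T H^(-1) g = sum_i g_i^2 / H_ii
  = (0.0918)^2/8 + (0.953)^2/7 + (2.2396)^2/6 + (3.283)^2/10
  = 0.0011 + 0.1297 + 0.836 + 1.0778 = 2.0446
Step 3: Objective decrease = 0.5 * g^T H^(-1) g = 1.0223


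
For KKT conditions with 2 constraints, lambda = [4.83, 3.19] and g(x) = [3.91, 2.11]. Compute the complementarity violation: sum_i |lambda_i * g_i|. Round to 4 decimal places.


KKT complementary slackness check:
lambda_1 * g_1 = 4.83 * 3.91 = 18.8853
lambda_2 * g_2 = 3.19 * 2.11 = 6.7309
Total violation = 18.8853 + 6.7309 = 25.6162


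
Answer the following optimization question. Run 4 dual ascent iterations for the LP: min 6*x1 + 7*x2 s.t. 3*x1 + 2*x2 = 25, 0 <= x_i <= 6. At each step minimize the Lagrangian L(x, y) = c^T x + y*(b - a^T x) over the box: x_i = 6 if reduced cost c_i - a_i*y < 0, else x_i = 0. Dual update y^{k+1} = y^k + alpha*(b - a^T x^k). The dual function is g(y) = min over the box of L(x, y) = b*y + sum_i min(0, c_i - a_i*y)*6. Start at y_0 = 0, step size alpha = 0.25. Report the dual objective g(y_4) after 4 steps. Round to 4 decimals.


Dual ascent for LP: min 6*x1 + 7*x2, 3*x1 + 2*x2 = 25, 0 <= x_i <= 6
Step 1: y^k = 0.0, reduced costs: (6.0, 7.0)
  x^k = (0.0, 0.0), subgradient = b - a^T x = 25.0
  y^{k+1} = 0.0 + 0.25*25.0 = 6.25
Step 2: y^k = 6.25, reduced costs: (-12.75, -5.5)
  x^k = (6.0, 6.0), subgradient = b - a^T x = -5.0
  y^{k+1} = 6.25 + 0.25*-5.0 = 5.0
Step 3: y^k = 5.0, reduced costs: (-9.0, -3.0)
  x^k = (6.0, 6.0), subgradient = b - a^T x = -5.0
  y^{k+1} = 5.0 + 0.25*-5.0 = 3.75
Step 4: y^k = 3.75, reduced costs: (-5.25, -0.5)
  x^k = (6.0, 6.0), subgradient = b - a^T x = -5.0
  y^{k+1} = 3.75 + 0.25*-5.0 = 2.5
Dual objective at y_4 = 2.5: reduced costs (-1.5, 2.0), box minimizer x = (6.0, 0.0)
g(y_4) = b*y + (c1 - a1*y)*x1 + (c2 - a2*y)*x2 = 25*2.5 + (-1.5)*6.0 + 2.0*0.0 = 62.5 - 9.0 + 0.0 = 53.5


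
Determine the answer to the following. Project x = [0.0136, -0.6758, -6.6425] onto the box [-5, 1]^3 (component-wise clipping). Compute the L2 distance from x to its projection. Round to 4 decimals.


Project each component onto [-5, 1].
clip(0.0136) = 0.0136, clip(-0.6758) = -0.6758, clip(-6.6425) = -5.0
Projection = [0.0136, -0.6758, -5.0]
Squared diffs: [0.0, 0.0, 2.6978]
Distance = sqrt(2.6978) = 1.6425


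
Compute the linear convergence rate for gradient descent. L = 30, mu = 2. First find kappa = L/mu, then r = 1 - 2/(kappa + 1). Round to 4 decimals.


Step 1: Compute the condition number.
kappa = L/mu = 30/2 = 15.0
Step 2: Compute the convergence rate.
r = 1 - 2/(kappa + 1) = 1 - 2*mu/(L + mu) = (L - mu)/(L + mu) = 28/32 = 0.875


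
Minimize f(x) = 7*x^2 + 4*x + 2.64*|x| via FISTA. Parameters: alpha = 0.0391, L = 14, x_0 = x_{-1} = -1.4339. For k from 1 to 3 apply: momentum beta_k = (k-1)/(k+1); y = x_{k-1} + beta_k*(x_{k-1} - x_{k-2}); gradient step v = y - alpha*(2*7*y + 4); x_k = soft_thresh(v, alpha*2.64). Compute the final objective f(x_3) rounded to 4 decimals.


FISTA on f(x) = 7*x^2 + 4*x + 2.64*|x|
L = 14, alpha = 0.0391
Iteration 1: beta = 0.0, y = -1.4339 + 0.0*(-1.4339 + 1.4339) = -1.4339
  grad(y) = -16.0746, v = y - alpha*grad = -0.8054
  prox(v) = soft_thresh(-0.8054, 0.1032) = -0.7022
Iteration 2: beta = 0.3333, y = -0.7022 + 0.3333*(-0.7022 + 1.4339) = -0.4582
  grad(y) = -2.4154, v = y - alpha*grad = -0.3638
  prox(v) = soft_thresh(-0.3638, 0.1032) = -0.2606
Iteration 3: beta = 0.5, y = -0.2606 + 0.5*(-0.2606 + 0.7022) = -0.0398
  grad(y) = 3.443, v = y - alpha*grad = -0.1744
  prox(v) = soft_thresh(-0.1744, 0.1032) = -0.0712
f(x_3) = 7*(-0.0712)^2 + 4*(-0.0712) + 2.64*|-0.0712| = -0.0613


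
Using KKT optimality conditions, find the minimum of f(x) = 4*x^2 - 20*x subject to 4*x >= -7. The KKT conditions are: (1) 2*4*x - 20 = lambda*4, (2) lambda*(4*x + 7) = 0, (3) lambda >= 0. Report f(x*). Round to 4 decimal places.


Step 1: Try lambda = 0 (constraint inactive).
Stationarity: 2*4*x - 20 = 0
x* = 20/(2*4) = 2.5
Check constraint: 4*2.5 = 10.0 >= -7 -- satisfied.
Step 2: Compute optimal value.
f(x*) = 4*2.5^2 - 20*2.5 = -25.0


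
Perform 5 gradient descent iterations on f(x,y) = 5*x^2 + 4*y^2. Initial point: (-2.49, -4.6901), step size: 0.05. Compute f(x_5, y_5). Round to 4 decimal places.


Gradient descent on f(x,y) = 5*x^2 + 4*y^2.
Starting point: (-2.49, -4.6901), alpha = 0.05
Step 1: grad_x = 2*5*-2.49 = -24.9, grad_y = 2*4*-4.6901 = -37.5208
  x_1 = -2.49 - 0.05*-24.9 = -1.245
  y_1 = -4.6901 - 0.05*-37.5208 = -2.8141
Step 2: grad_x = 2*5*-1.245 = -12.45, grad_y = 2*4*-2.8141 = -22.5125
  x_2 = -1.245 - 0.05*-12.45 = -0.6225
  y_2 = -2.8141 - 0.05*-22.5125 = -1.6884
Step 3: grad_x = 2*5*-0.6225 = -6.225, grad_y = 2*4*-1.6884 = -13.5075
  x_3 = -0.6225 - 0.05*-6.225 = -0.3113
  y_3 = -1.6884 - 0.05*-13.5075 = -1.0131
Step 4: grad_x = 2*5*-0.3113 = -3.1125, grad_y = 2*4*-1.0131 = -8.1045
  x_4 = -0.3113 - 0.05*-3.1125 = -0.1556
  y_4 = -1.0131 - 0.05*-8.1045 = -0.6078
Step 5: grad_x = 2*5*-0.1556 = -1.5563, grad_y = 2*4*-0.6078 = -4.8627
  x_5 = -0.1556 - 0.05*-1.5563 = -0.0778
  y_5 = -0.6078 - 0.05*-4.8627 = -0.3647
f(-0.0778, -0.3647) = 5*(-0.0778)^2 + 4*(-0.3647)^2 = 0.5623


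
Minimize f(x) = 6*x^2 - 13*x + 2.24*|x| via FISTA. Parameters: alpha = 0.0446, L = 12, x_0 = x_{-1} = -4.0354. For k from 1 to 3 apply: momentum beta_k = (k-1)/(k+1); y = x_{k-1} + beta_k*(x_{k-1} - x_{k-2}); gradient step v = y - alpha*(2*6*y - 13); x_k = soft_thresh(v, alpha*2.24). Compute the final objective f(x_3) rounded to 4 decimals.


FISTA on f(x) = 6*x^2 - 13*x + 2.24*|x|
L = 12, alpha = 0.0446
Iteration 1: beta = 0.0, y = -4.0354 + 0.0*(-4.0354 + 4.0354) = -4.0354
  grad(y) = -61.4248, v = y - alpha*grad = -1.2959
  prox(v) = soft_thresh(-1.2959, 0.0999) = -1.1959
Iteration 2: beta = 0.3333, y = -1.1959 + 0.3333*(-1.1959 + 4.0354) = -0.2495
  grad(y) = -15.9936, v = y - alpha*grad = 0.4638
  prox(v) = soft_thresh(0.4638, 0.0999) = 0.3639
Iteration 3: beta = 0.5, y = 0.3639 + 0.5*(0.3639 + 1.1959) = 1.1439
  grad(y) = 0.7267, v = y - alpha*grad = 1.1115
  prox(v) = soft_thresh(1.1115, 0.0999) = 1.0116
f(x_3) = 6*1.0116^2 - 13*1.0116 + 2.24*|1.0116| = -4.7448


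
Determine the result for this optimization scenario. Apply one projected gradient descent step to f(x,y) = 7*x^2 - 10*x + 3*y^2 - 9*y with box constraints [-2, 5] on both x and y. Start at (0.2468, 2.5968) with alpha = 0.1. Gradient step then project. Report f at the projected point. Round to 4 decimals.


Step 1: Compute gradient at (0.2468, 2.5968).
grad_x = 2*7*0.2468 - 10 = -6.5448
grad_y = 2*3*2.5968 - 9 = 6.5808
Step 2: Gradient step.
x_raw = 0.2468 - 0.1*-6.5448 = 0.9013
y_raw = 2.5968 - 0.1*6.5808 = 1.9387
Step 3: Project onto [-2, 5].
x_proj = clip(0.9013) = 0.9013
y_proj = clip(1.9387) = 1.9387
Step 4: Evaluate f.
f(0.9013, 1.9387) = -9.4992


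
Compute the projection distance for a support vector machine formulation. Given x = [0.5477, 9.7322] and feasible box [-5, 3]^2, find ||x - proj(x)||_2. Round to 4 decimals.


Project each component onto [-5, 3].
clip(0.5477) = 0.5477, clip(9.7322) = 3.0
Projection = [0.5477, 3.0]
Squared diffs: [0.0, 45.3225]
Distance = sqrt(45.3225) = 6.7322


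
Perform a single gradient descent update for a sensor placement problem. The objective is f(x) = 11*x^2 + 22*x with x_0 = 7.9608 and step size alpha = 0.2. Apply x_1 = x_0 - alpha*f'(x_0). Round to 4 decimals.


We compute the gradient at x_0 and apply the update.
f'(x) = 22*x + 22
f'(7.9608) = 22*7.9608 + 22 = 197.1376
x_1 = 7.9608 - 0.2*197.1376 = -31.4667


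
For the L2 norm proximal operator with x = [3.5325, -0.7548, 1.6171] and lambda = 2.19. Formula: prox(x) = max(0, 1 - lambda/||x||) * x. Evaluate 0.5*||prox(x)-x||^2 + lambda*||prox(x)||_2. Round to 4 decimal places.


Step 1: Compute ||x||.
||x|| = 3.9577
Step 2: Compute scaling factor.
scale = max(0, 1 - 2.19/3.9577) = 0.4466
Step 3: prox(x) = [1.5778, -0.3371, 0.7223]
||prox(x)|| = 1.7677
Step 4: Proximal objective.
0.5*||prox-x||^2 = 2.3981
lambda*||prox|| = 3.8713
Total = 6.2693


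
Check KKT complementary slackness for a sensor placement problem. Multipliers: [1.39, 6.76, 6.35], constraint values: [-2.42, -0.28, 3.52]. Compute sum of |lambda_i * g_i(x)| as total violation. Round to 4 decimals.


KKT complementary slackness check:
lambda_1 * g_1 = 1.39 * -2.42 = -3.3638
lambda_2 * g_2 = 6.76 * -0.28 = -1.8928
lambda_3 * g_3 = 6.35 * 3.52 = 22.352
Total violation = 3.3638 + 1.8928 + 22.352 = 27.6086


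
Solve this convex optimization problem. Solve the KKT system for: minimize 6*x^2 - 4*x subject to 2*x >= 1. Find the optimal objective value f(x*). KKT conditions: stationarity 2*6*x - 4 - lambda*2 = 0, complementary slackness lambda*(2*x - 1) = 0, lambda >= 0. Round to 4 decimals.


Step 1: Try lambda = 0 (constraint inactive).
x_unc = 4/(2*6) = 0.3333
Check: 2*0.3333 = 0.6666 < 1 -- violated!
Step 2: Constraint must be active: 2*x = 1
x* = 1/2 = 0.5
lambda = (2*6*0.5 - 4)/2 = 1.0
Step 3: Compute optimal value.
f(x*) = 6*0.5^2 - 4*0.5 = -0.5


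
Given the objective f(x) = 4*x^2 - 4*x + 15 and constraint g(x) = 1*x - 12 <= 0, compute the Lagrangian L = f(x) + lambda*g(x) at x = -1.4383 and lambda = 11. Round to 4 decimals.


Step 1: Evaluate f(x).
f(-1.4383) = 4*(-1.4383)^2 - 4*(-1.4383) + 15 = 29.028
Step 2: Evaluate g(x).
g(-1.4383) = 1*-1.4383 - 12 = -13.4383
Step 3: Compute Lagrangian.
L = 29.028 + 11*-13.4383 = -118.7933


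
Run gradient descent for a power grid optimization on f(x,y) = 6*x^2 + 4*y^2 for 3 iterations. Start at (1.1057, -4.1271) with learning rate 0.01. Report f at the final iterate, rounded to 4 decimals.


Gradient descent on f(x,y) = 6*x^2 + 4*y^2.
Starting point: (1.1057, -4.1271), alpha = 0.01
Step 1: grad_x = 2*6*1.1057 = 13.2684, grad_y = 2*4*-4.1271 = -33.0168
  x_1 = 1.1057 - 0.01*13.2684 = 0.973
  y_1 = -4.1271 - 0.01*-33.0168 = -3.7969
Step 2: grad_x = 2*6*0.973 = 11.6762, grad_y = 2*4*-3.7969 = -30.3755
  x_2 = 0.973 - 0.01*11.6762 = 0.8563
  y_2 = -3.7969 - 0.01*-30.3755 = -3.4932
Step 3: grad_x = 2*6*0.8563 = 10.275, grad_y = 2*4*-3.4932 = -27.9454
  x_3 = 0.8563 - 0.01*10.275 = 0.7535
  y_3 = -3.4932 - 0.01*-27.9454 = -3.2137
f(0.7535, -3.2137) = 6*0.7535^2 + 4*(-3.2137)^2 = 44.7187


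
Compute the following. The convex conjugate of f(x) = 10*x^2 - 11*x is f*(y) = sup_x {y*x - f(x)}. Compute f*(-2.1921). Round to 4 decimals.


f*(y) = sup_x {y*x - a*x^2 - b*x} = sup_x {(y-b)*x - a*x^2}
FOC: (y - b) - 2a*x = 0 => x* = (y - b)/(2a)
x* = (-2.1921 + 11)/(2*10) = 0.4404
f*(-2.1921) = (y-b)^2/(4a) = (-2.1921 + 11)^2/(4*10)
= 77.5791/40 = 1.9395


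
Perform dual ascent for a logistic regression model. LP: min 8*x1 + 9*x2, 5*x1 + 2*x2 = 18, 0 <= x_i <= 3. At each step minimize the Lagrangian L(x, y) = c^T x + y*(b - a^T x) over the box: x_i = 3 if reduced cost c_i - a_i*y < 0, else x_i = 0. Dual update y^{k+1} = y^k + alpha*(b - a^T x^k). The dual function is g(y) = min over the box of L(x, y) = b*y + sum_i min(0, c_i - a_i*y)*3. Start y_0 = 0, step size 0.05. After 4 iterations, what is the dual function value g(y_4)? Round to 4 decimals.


Dual ascent for LP: min 8*x1 + 9*x2, 5*x1 + 2*x2 = 18, 0 <= x_i <= 3
Step 1: y^k = 0.0, reduced costs: (8.0, 9.0)
  x^k = (0.0, 0.0), subgradient = b - a^T x = 18.0
  y^{k+1} = 0.0 + 0.05*18.0 = 0.9
Step 2: y^k = 0.9, reduced costs: (3.5, 7.2)
  x^k = (0.0, 0.0), subgradient = b - a^T x = 18.0
  y^{k+1} = 0.9 + 0.05*18.0 = 1.8
Step 3: y^k = 1.8, reduced costs: (-1.0, 5.4)
  x^k = (3.0, 0.0), subgradient = b - a^T x = 3.0
  y^{k+1} = 1.8 + 0.05*3.0 = 1.95
Step 4: y^k = 1.95, reduced costs: (-1.75, 5.1)
  x^k = (3.0, 0.0), subgradient = b - a^T x = 3.0
  y^{k+1} = 1.95 + 0.05*3.0 = 2.1
Dual objective at y_4 = 2.1: reduced costs (-2.5, 4.8), box minimizer x = (3.0, 0.0)
g(y_4) = b*y + (c1 - a1*y)*x1 + (c2 - a2*y)*x2 = 18*2.1 + (-2.5)*3.0 + 4.8*0.0 = 37.8 - 7.5 + 0.0 = 30.3


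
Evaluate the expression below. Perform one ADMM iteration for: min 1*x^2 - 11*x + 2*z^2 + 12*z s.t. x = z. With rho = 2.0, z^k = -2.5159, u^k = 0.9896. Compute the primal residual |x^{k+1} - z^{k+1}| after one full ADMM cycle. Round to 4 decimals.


ADMM iteration with rho = 2.0, z^k = -2.5159, u^k = 0.9896
Step 1: x-update.
Minimize 1*x^2 - 11*x + (2.0/2)*(x + 2.5159 + 0.9896)^2
FOC: (2*1 + 2.0)*x = 11 + 2.0*(-2.5159 - 0.9896)
x^{k+1} = 0.9973
Step 2: z-update.
Minimize 2*z^2 + 12*z + (2.0/2)*(0.9973 - z + 0.9896)^2
FOC: (2*2 + 2.0)*z = -12 + 2.0*(0.9973 + 0.9896)
z^{k+1} = -1.3377
Step 3: u-update.
u^{k+1} = 0.9896 + 0.9973 + 1.3377 = 3.3246
Step 4: Primal residual = |0.9973 + 1.3377| = 2.335


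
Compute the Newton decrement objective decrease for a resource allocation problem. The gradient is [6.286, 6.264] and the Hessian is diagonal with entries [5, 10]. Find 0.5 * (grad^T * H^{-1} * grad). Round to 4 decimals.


Step 1: H is diagonal, so H^(-1) * g = [1.2572, 0.6264].
Step 2: g^T H^(-1) g = sum_i g_i^2 / H_ii
  = (6.286)^2/5 + (6.264)^2/10
  = 7.9028 + 3.9238 = 11.8265
Step 3: Objective decrease = 0.5 * g^T H^(-1) g = 5.9133


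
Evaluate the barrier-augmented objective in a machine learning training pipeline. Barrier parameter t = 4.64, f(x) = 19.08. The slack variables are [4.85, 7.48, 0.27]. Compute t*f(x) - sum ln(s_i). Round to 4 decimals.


Step 1: Compute log-barrier.
ln values: [1.579, 2.0122, -1.3093]
phi = -(1.579 + 2.0122 - 1.3093) = -2.2819
Step 2: Compute augmented objective.
t*f(x) = 4.64*19.08 = 88.5312
Total = 88.5312 - 2.2819 = 86.2493


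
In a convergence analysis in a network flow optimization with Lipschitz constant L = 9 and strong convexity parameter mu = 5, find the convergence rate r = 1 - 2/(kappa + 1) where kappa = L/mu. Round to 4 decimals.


Step 1: Compute the condition number.
kappa = L/mu = 9/5 = 1.8
Step 2: Compute the convergence rate.
r = 1 - 2/(kappa + 1) = 1 - 2*mu/(L + mu) = (L - mu)/(L + mu) = 4/14 = 0.2857


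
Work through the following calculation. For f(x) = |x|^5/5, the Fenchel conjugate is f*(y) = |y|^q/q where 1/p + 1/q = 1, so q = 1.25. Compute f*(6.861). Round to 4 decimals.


The conjugate exponent q satisfies 1/p + 1/q = 1.
p = 5, so q = 5/(5 - 1) = 1.25
|y|^q = 6.861^1.25 = 11.1041
f*(6.861) = 11.1041 / 1.25 = 8.8833


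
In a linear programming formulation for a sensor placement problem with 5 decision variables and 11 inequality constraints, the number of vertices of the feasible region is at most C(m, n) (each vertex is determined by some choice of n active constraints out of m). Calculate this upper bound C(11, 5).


Each vertex corresponds to some choice of n active constraints out of m, so the number of vertices is at most C(m, n) = m! / (n!(m-n)!).
m = 11, n = 5
Numerator: 11 * 10 * 9 * 8 * 7
Denominator: 5! = 120
C(11, 5) = 462


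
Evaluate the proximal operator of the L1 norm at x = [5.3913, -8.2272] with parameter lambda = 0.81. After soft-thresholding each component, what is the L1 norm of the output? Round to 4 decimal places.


Soft-thresholding with lambda = 0.81:
prox(5.3913) = sign(5.3913)*max(|5.3913| - 0.81, 0) = 4.5813
prox(-8.2272) = sign(-8.2272)*max(|-8.2272| - 0.81, 0) = -7.4172
prox(x) = [4.5813, -7.4172]
||prox(x)||_1 = 4.5813 + 7.4172 = 11.9985


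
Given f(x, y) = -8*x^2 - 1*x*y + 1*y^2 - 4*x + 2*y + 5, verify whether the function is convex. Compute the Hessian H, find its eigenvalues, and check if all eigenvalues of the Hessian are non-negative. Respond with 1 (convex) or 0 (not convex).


The Hessian of f(x,y) = -8*x^2 - 1*x*y + 1*y^2 - 4*x + 2*y + 5 is:
H = [[-16, -1], [-1, 2]]
Trace = -16 + 2 = -14
Determinant = -16*2 - (-1)^2 = -33
Discriminant = (-14)^2 - 4*-33 = 328.0
Eigenvalues: lambda_1 = -16.0554, lambda_2 = 2.0554
The function is not convex.

0


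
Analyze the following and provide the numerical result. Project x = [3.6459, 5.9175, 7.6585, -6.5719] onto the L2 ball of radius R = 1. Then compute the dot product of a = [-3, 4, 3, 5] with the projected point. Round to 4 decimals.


Step 1: Compute ||x|| (intermediates to 6 decimals).
||x|| = sqrt(3.6459^2 + 5.9175^2 + 7.6585^2 + (-6.5719)^2) = 12.253648
Step 2: Project.
Since ||x|| > R, scale = R/||x|| = 1/12.253648 = 0.081608, proj(x) = scale * x
proj(x) = [0.297535, 0.482915, 0.624995, -0.53632]
Step 3: Dot product.
a^T * proj(x) = -3*0.297535 + 4*0.482915 + 3*0.624995 + 5*(-0.53632) = 0.2324


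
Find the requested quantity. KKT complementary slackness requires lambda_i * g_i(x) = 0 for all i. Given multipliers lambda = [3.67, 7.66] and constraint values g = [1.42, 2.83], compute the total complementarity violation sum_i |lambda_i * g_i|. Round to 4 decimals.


KKT complementary slackness check:
lambda_1 * g_1 = 3.67 * 1.42 = 5.2114
lambda_2 * g_2 = 7.66 * 2.83 = 21.6778
Total violation = 5.2114 + 21.6778 = 26.8892


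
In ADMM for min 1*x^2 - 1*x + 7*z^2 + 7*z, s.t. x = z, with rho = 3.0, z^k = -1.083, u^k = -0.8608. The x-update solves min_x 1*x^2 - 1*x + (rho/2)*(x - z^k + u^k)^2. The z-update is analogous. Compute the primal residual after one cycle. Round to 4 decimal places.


ADMM iteration with rho = 3.0, z^k = -1.083, u^k = -0.8608
Step 1: x-update.
Minimize 1*x^2 - 1*x + (3.0/2)*(x + 1.083 - 0.8608)^2
FOC: (2*1 + 3.0)*x = 1 + 3.0*(-1.083 + 0.8608)
x^{k+1} = 0.0667
Step 2: z-update.
Minimize 7*z^2 + 7*z + (3.0/2)*(0.0667 - z - 0.8608)^2
FOC: (2*7 + 3.0)*z = -7 + 3.0*(0.0667 - 0.8608)
z^{k+1} = -0.5519
Step 3: u-update.
u^{k+1} = -0.8608 + 0.0667 + 0.5519 = -0.2422
Step 4: Primal residual = |0.0667 + 0.5519| = 0.6186


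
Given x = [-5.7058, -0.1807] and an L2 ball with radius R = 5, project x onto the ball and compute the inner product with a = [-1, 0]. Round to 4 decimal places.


Step 1: Compute ||x|| (intermediates to 6 decimals).
||x|| = sqrt((-5.7058)^2 + (-0.1807)^2) = 5.708661
Step 2: Project.
Since ||x|| > R, scale = R/||x|| = 5/5.708661 = 0.875862, proj(x) = scale * x
proj(x) = [-4.997493, -0.158268]
Step 3: Dot product.
a^T * proj(x) = -1*(-4.997493) + 0*(-0.158268) = 4.9975


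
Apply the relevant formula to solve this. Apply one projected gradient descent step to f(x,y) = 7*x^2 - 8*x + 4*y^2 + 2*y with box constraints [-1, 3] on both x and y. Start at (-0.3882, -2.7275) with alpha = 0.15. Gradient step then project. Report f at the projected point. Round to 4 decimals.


Step 1: Compute gradient at (-0.3882, -2.7275).
grad_x = 2*7*-0.3882 - 8 = -13.4348
grad_y = 2*4*-2.7275 + 2 = -19.82
Step 2: Gradient step.
x_raw = -0.3882 - 0.15*-13.4348 = 1.627
y_raw = -2.7275 - 0.15*-19.82 = 0.2455
Step 3: Project onto [-1, 3].
x_proj = clip(1.627) = 1.627
y_proj = clip(0.2455) = 0.2455
Step 4: Evaluate f.
f(1.627, 0.2455) = 6.2463


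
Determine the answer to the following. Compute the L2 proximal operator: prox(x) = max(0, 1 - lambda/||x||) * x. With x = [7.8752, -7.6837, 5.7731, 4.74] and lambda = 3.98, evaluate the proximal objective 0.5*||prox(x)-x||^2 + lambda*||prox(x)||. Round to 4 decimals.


Step 1: Compute ||x||.
||x|| = 13.2987
Step 2: Compute scaling factor.
scale = max(0, 1 - 3.98/13.2987) = 0.7007
Step 3: prox(x) = [5.5183, -5.3841, 4.0453, 3.3214]
||prox(x)|| = 9.3187
Step 4: Proximal objective.
0.5*||prox-x||^2 = 7.9202
lambda*||prox|| = 37.0884
Total = 45.0085


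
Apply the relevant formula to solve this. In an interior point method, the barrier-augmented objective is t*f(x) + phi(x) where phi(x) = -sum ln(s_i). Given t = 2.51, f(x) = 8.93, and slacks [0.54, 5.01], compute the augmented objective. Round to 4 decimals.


Step 1: Compute log-barrier.
ln values: [-0.6162, 1.6114]
phi = -(-0.6162 + 1.6114) = -0.9952
Step 2: Compute augmented objective.
t*f(x) = 2.51*8.93 = 22.4143
Total = 22.4143 - 0.9952 = 21.4191


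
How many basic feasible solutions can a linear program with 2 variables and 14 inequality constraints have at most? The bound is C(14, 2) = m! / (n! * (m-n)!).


Each vertex corresponds to some choice of n active constraints out of m, so the number of vertices is at most C(m, n) = m! / (n!(m-n)!).
m = 14, n = 2
Numerator: 14 * 13
Denominator: 2! = 2
C(14, 2) = 91


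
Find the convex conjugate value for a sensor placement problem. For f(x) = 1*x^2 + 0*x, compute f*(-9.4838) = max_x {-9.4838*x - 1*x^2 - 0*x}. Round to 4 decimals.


f*(y) = sup_x {y*x - a*x^2 - b*x} = sup_x {(y-b)*x - a*x^2}
FOC: (y - b) - 2a*x = 0 => x* = (y - b)/(2a)
x* = (-9.4838 - 0)/(2*1) = -4.7419
f*(-9.4838) = (y-b)^2/(4a) = (-9.4838 - 0)^2/(4*1)
= 89.9425/4 = 22.4856


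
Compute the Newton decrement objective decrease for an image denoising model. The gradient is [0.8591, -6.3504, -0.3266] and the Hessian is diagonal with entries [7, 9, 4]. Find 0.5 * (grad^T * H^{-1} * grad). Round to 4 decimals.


Step 1: H is diagonal, so H^(-1) * g = [0.1227, -0.7056, -0.0817].
Step 2: g^T H^(-1) g = sum_i g_i^2 / H_ii
  = (0.8591)^2/7 + (-6.3504)^2/9 + (-0.3266)^2/4
  = 0.1054 + 4.4808 + 0.0267 = 4.6129
Step 3: Objective decrease = 0.5 * g^T H^(-1) g = 2.3065


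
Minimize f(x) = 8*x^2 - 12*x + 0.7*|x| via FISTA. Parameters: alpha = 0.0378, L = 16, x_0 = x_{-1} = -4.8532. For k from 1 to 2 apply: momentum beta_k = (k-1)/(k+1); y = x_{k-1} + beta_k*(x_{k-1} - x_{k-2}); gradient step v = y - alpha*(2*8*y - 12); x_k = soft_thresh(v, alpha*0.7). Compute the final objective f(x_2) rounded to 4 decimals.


FISTA on f(x) = 8*x^2 - 12*x + 0.7*|x|
L = 16, alpha = 0.0378
Iteration 1: beta = 0.0, y = -4.8532 + 0.0*(-4.8532 + 4.8532) = -4.8532
  grad(y) = -89.6512, v = y - alpha*grad = -1.4644
  prox(v) = soft_thresh(-1.4644, 0.0265) = -1.4379
Iteration 2: beta = 0.3333, y = -1.4379 + 0.3333*(-1.4379 + 4.8532) = -0.2995
  grad(y) = -16.792, v = y - alpha*grad = 0.3352
  prox(v) = soft_thresh(0.3352, 0.0265) = 0.3088
f(x_2) = 8*0.3088^2 - 12*0.3088 + 0.7*|0.3088| = -2.7264


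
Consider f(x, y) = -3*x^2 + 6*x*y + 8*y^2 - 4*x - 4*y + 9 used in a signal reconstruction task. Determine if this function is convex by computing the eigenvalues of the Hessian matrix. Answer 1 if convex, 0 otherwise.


The Hessian of f(x,y) = -3*x^2 + 6*x*y + 8*y^2 - 4*x - 4*y + 9 is:
H = [[-6, 6], [6, 16]]
Trace = -6 + 16 = 10
Determinant = -6*16 - (6)^2 = -132
Discriminant = (10)^2 - 4*-132 = 628.0
Eigenvalues: lambda_1 = -7.53, lambda_2 = 17.53
The function is not convex.

0


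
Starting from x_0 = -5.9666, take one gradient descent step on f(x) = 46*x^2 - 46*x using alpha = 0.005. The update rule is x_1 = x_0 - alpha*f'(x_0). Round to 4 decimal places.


We compute the gradient at x_0 and apply the update.
f'(x) = 92*x - 46
f'(-5.9666) = 92*-5.9666 - 46 = -594.9272
x_1 = -5.9666 - 0.005*-594.9272 = -2.992


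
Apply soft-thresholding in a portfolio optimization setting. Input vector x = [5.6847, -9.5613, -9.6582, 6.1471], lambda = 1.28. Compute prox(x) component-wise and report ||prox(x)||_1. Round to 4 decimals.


Soft-thresholding with lambda = 1.28:
prox(5.6847) = sign(5.6847)*max(|5.6847| - 1.28, 0) = 4.4047
prox(-9.5613) = sign(-9.5613)*max(|-9.5613| - 1.28, 0) = -8.2813
prox(-9.6582) = sign(-9.6582)*max(|-9.6582| - 1.28, 0) = -8.3782
prox(6.1471) = sign(6.1471)*max(|6.1471| - 1.28, 0) = 4.8671
prox(x) = [4.4047, -8.2813, -8.3782, 4.8671]
||prox(x)||_1 = 4.4047 + 8.2813 + 8.3782 + 4.8671 = 25.9313


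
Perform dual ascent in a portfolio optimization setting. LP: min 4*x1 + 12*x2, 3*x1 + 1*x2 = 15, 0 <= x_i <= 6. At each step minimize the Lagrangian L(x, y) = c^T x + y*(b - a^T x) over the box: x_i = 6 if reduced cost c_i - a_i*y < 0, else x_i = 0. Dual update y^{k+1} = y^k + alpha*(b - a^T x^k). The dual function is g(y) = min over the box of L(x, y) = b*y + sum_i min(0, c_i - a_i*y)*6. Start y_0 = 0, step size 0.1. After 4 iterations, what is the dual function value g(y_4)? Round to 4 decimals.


Dual ascent for LP: min 4*x1 + 12*x2, 3*x1 + 1*x2 = 15, 0 <= x_i <= 6
Step 1: y^k = 0.0, reduced costs: (4.0, 12.0)
  x^k = (0.0, 0.0), subgradient = b - a^T x = 15.0
  y^{k+1} = 0.0 + 0.1*15.0 = 1.5
Step 2: y^k = 1.5, reduced costs: (-0.5, 10.5)
  x^k = (6.0, 0.0), subgradient = b - a^T x = -3.0
  y^{k+1} = 1.5 + 0.1*-3.0 = 1.2
Step 3: y^k = 1.2, reduced costs: (0.4, 10.8)
  x^k = (0.0, 0.0), subgradient = b - a^T x = 15.0
  y^{k+1} = 1.2 + 0.1*15.0 = 2.7
Step 4: y^k = 2.7, reduced costs: (-4.1, 9.3)
  x^k = (6.0, 0.0), subgradient = b - a^T x = -3.0
  y^{k+1} = 2.7 + 0.1*-3.0 = 2.4
Dual objective at y_4 = 2.4: reduced costs (-3.2, 9.6), box minimizer x = (6.0, 0.0)
g(y_4) = b*y + (c1 - a1*y)*x1 + (c2 - a2*y)*x2 = 15*2.4 + (-3.2)*6.0 + 9.6*0.0 = 36.0 - 19.2 + 0.0 = 16.8


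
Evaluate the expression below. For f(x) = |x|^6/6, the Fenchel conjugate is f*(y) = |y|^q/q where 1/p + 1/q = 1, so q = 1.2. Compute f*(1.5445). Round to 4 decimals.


The conjugate exponent q satisfies 1/p + 1/q = 1.
p = 6, so q = 6/(6 - 1) = 1.2
|y|^q = 1.5445^1.2 = 1.6848
f*(1.5445) = 1.6848 / 1.2 = 1.404


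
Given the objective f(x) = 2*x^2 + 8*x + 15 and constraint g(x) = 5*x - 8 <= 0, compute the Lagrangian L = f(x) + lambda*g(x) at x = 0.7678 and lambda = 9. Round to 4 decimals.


Step 1: Evaluate f(x).
f(0.7678) = 2*0.7678^2 + 8*0.7678 + 15 = 22.3214
Step 2: Evaluate g(x).
g(0.7678) = 5*0.7678 - 8 = -4.161
Step 3: Compute Lagrangian.
L = 22.3214 + 9*-4.161 = -15.1276


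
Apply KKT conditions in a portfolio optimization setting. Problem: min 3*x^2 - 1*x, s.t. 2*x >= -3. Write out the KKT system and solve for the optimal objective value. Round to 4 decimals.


Step 1: Try lambda = 0 (constraint inactive).
Stationarity: 2*3*x - 1 = 0
x* = 1/(2*3) = 1/6 = 0.1667 (rounded; the exact value 1/6 is used below)
Check constraint: 2*0.1667 = 0.3334 >= -3 -- satisfied.
Step 2: Compute optimal value.
f(x*) = 3*(1/6)^2 - 1*(1/6) = -0.0833


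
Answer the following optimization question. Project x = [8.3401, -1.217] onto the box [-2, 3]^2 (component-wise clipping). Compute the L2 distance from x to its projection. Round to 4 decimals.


Project each component onto [-2, 3].
clip(8.3401) = 3.0, clip(-1.217) = -1.217
Projection = [3.0, -1.217]
Squared diffs: [28.5167, 0.0]
Distance = sqrt(28.5167) = 5.3401


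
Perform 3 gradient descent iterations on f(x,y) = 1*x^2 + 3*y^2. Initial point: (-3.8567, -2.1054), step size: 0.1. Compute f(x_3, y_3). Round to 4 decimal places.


Gradient descent on f(x,y) = 1*x^2 + 3*y^2.
Starting point: (-3.8567, -2.1054), alpha = 0.1
Step 1: grad_x = 2*1*-3.8567 = -7.7134, grad_y = 2*3*-2.1054 = -12.6324
  x_1 = -3.8567 - 0.1*-7.7134 = -3.0854
  y_1 = -2.1054 - 0.1*-12.6324 = -0.8422
Step 2: grad_x = 2*1*-3.0854 = -6.1707, grad_y = 2*3*-0.8422 = -5.053
  x_2 = -3.0854 - 0.1*-6.1707 = -2.4683
  y_2 = -0.8422 - 0.1*-5.053 = -0.3369
Step 3: grad_x = 2*1*-2.4683 = -4.9366, grad_y = 2*3*-0.3369 = -2.0212
  x_3 = -2.4683 - 0.1*-4.9366 = -1.9746
  y_3 = -0.3369 - 0.1*-2.0212 = -0.1347
f(-1.9746, -0.1347) = 1*(-1.9746)^2 + 3*(-0.1347)^2 = 3.9536


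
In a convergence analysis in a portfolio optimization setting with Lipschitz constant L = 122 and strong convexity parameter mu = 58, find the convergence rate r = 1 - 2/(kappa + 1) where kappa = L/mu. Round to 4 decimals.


Step 1: Compute the condition number.
kappa = L/mu = 122/58 = 2.1034
Step 2: Compute the convergence rate.
r = 1 - 2/(kappa + 1) = 1 - 2*mu/(L + mu) = (L - mu)/(L + mu) = 64/180 = 0.3556


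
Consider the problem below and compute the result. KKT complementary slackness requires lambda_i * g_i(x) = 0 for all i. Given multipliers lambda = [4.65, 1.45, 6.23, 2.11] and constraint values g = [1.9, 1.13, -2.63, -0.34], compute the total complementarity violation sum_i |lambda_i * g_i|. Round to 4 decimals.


KKT complementary slackness check:
lambda_1 * g_1 = 4.65 * 1.9 = 8.835
lambda_2 * g_2 = 1.45 * 1.13 = 1.6385
lambda_3 * g_3 = 6.23 * -2.63 = -16.3849
lambda_4 * g_4 = 2.11 * -0.34 = -0.7174
Total violation = 8.835 + 1.6385 + 16.3849 + 0.7174 = 27.5758


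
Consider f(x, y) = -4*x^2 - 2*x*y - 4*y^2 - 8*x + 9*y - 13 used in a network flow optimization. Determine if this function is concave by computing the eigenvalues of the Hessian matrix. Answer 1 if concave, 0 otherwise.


The Hessian of f(x,y) = -4*x^2 - 2*x*y - 4*y^2 - 8*x + 9*y - 13 is:
H = [[-8, -2], [-2, -8]]
Trace = -8 - 8 = -16
Determinant = -8*-8 - (-2)^2 = 60
Discriminant = (-16)^2 - 4*60 = 16.0
Eigenvalues: lambda_1 = -10.0, lambda_2 = -6.0
The function is concave.

1


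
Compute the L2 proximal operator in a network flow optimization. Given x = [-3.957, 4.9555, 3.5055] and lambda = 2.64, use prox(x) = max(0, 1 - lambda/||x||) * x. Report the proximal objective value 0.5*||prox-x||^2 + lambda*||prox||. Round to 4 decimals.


Step 1: Compute ||x||.
||x|| = 7.2459
Step 2: Compute scaling factor.
scale = max(0, 1 - 2.64/7.2459) = 0.6357
Step 3: prox(x) = [-2.5153, 3.15, 2.2283]
||prox(x)|| = 4.6059
Step 4: Proximal objective.
0.5*||prox-x||^2 = 3.4848
lambda*||prox|| = 12.1596
Total = 15.6444


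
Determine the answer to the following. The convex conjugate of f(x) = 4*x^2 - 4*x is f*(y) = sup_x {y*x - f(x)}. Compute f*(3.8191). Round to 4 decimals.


f*(y) = sup_x {y*x - a*x^2 - b*x} = sup_x {(y-b)*x - a*x^2}
FOC: (y - b) - 2a*x = 0 => x* = (y - b)/(2a)
x* = (3.8191 + 4)/(2*4) = 0.9774
f*(3.8191) = (y-b)^2/(4a) = (3.8191 + 4)^2/(4*4)
= 61.1383/16 = 3.8211


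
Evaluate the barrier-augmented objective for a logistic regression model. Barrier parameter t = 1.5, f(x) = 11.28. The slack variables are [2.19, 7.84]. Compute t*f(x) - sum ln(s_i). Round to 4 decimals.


Step 1: Compute log-barrier.
ln values: [0.7839, 2.0592]
phi = -(0.7839 + 2.0592) = -2.8431
Step 2: Compute augmented objective.
t*f(x) = 1.5*11.28 = 16.92
Total = 16.92 - 2.8431 = 14.0769


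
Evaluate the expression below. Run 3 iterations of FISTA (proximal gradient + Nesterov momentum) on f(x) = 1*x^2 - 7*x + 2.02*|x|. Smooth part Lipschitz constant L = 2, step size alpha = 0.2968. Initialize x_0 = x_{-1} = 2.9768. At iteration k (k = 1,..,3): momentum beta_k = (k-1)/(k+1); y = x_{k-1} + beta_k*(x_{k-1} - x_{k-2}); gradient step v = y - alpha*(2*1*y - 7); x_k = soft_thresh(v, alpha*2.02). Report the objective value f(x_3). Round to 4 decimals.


FISTA on f(x) = 1*x^2 - 7*x + 2.02*|x|
L = 2, alpha = 0.2968
Iteration 1: beta = 0.0, y = 2.9768 + 0.0*(2.9768 - 2.9768) = 2.9768
  grad(y) = -1.0464, v = y - alpha*grad = 3.2874
  prox(v) = soft_thresh(3.2874, 0.5995) = 2.6878
Iteration 2: beta = 0.3333, y = 2.6878 + 0.3333*(2.6878 - 2.9768) = 2.5915
  grad(y) = -1.817, v = y - alpha*grad = 3.1308
  prox(v) = soft_thresh(3.1308, 0.5995) = 2.5313
Iteration 3: beta = 0.5, y = 2.5313 + 0.5*(2.5313 - 2.6878) = 2.453
  grad(y) = -2.0941, v = y - alpha*grad = 3.0745
  prox(v) = soft_thresh(3.0745, 0.5995) = 2.4749
f(x_3) = 1*2.4749^2 - 7*2.4749 + 2.02*|2.4749| = -6.1999


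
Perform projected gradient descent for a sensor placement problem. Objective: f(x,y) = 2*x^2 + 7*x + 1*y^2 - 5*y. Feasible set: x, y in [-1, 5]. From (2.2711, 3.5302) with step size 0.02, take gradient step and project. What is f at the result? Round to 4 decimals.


Step 1: Compute gradient at (2.2711, 3.5302).
grad_x = 2*2*2.2711 + 7 = 16.0844
grad_y = 2*1*3.5302 - 5 = 2.0604
Step 2: Gradient step.
x_raw = 2.2711 - 0.02*16.0844 = 1.9494
y_raw = 3.5302 - 0.02*2.0604 = 3.489
Step 3: Project onto [-1, 5].
x_proj = clip(1.9494) = 1.9494
y_proj = clip(3.489) = 3.489
Step 4: Evaluate f.
f(1.9494, 3.489) = 15.9744


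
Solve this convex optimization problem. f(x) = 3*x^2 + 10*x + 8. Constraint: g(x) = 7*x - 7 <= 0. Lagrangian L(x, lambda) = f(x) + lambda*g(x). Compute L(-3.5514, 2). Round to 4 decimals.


Step 1: Evaluate f(x).
f(-3.5514) = 3*(-3.5514)^2 + 10*(-3.5514) + 8 = 10.3233
Step 2: Evaluate g(x).
g(-3.5514) = 7*-3.5514 - 7 = -31.8598
Step 3: Compute Lagrangian.
L = 10.3233 + 2*-31.8598 = -53.3963
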